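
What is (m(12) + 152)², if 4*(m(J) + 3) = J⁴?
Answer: 28440889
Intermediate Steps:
m(J) = -3 + J⁴/4
(m(12) + 152)² = ((-3 + (¼)*12⁴) + 152)² = ((-3 + (¼)*20736) + 152)² = ((-3 + 5184) + 152)² = (5181 + 152)² = 5333² = 28440889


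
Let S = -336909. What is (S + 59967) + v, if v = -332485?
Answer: -609427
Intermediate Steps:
(S + 59967) + v = (-336909 + 59967) - 332485 = -276942 - 332485 = -609427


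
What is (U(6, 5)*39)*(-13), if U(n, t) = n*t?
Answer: -15210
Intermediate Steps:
(U(6, 5)*39)*(-13) = ((6*5)*39)*(-13) = (30*39)*(-13) = 1170*(-13) = -15210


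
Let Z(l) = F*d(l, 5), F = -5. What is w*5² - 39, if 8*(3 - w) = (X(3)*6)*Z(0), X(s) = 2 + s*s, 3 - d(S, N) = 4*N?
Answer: -69981/4 ≈ -17495.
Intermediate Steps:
d(S, N) = 3 - 4*N
X(s) = 2 + s²
Z(l) = 85 (Z(l) = -5*(3 - 4*5) = -5*(3 - 20) = -5*(-17) = 85)
w = -2793/4 (w = 3 - (2 + 3²)*6*85/8 = 3 - (2 + 9)*6*85/8 = 3 - 11*6*85/8 = 3 - 33*85/4 = 3 - ⅛*5610 = 3 - 2805/4 = -2793/4 ≈ -698.25)
w*5² - 39 = -2793/4*5² - 39 = -2793/4*25 - 39 = -69825/4 - 39 = -69981/4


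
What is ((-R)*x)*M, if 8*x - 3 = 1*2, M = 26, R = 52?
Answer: -845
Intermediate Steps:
x = 5/8 (x = 3/8 + (1*2)/8 = 3/8 + (⅛)*2 = 3/8 + ¼ = 5/8 ≈ 0.62500)
((-R)*x)*M = (-1*52*(5/8))*26 = -52*5/8*26 = -65/2*26 = -845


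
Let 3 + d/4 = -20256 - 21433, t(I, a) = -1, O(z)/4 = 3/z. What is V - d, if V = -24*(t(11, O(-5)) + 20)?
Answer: 166312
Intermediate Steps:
O(z) = 12/z (O(z) = 4*(3/z) = 12/z)
d = -166768 (d = -12 + 4*(-20256 - 21433) = -12 + 4*(-41689) = -12 - 166756 = -166768)
V = -456 (V = -24*(-1 + 20) = -24*19 = -456)
V - d = -456 - 1*(-166768) = -456 + 166768 = 166312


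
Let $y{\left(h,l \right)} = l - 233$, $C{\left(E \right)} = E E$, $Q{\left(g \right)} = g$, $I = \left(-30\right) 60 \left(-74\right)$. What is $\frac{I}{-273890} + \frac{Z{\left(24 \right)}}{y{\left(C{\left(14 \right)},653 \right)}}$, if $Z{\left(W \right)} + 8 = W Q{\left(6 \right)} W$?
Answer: $\frac{22210718}{2875845} \approx 7.7232$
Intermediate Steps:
$I = 133200$ ($I = \left(-1800\right) \left(-74\right) = 133200$)
$Z{\left(W \right)} = -8 + 6 W^{2}$ ($Z{\left(W \right)} = -8 + W 6 W = -8 + 6 W W = -8 + 6 W^{2}$)
$C{\left(E \right)} = E^{2}$
$y{\left(h,l \right)} = -233 + l$
$\frac{I}{-273890} + \frac{Z{\left(24 \right)}}{y{\left(C{\left(14 \right)},653 \right)}} = \frac{133200}{-273890} + \frac{-8 + 6 \cdot 24^{2}}{-233 + 653} = 133200 \left(- \frac{1}{273890}\right) + \frac{-8 + 6 \cdot 576}{420} = - \frac{13320}{27389} + \left(-8 + 3456\right) \frac{1}{420} = - \frac{13320}{27389} + 3448 \cdot \frac{1}{420} = - \frac{13320}{27389} + \frac{862}{105} = \frac{22210718}{2875845}$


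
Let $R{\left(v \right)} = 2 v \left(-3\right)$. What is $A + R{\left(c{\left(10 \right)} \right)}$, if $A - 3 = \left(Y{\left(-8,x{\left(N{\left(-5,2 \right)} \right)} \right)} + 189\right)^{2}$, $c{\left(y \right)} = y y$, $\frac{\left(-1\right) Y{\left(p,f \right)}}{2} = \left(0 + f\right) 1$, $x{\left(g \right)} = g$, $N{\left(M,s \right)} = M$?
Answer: $39004$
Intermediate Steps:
$Y{\left(p,f \right)} = - 2 f$ ($Y{\left(p,f \right)} = - 2 \left(0 + f\right) 1 = - 2 f 1 = - 2 f$)
$c{\left(y \right)} = y^{2}$
$R{\left(v \right)} = - 6 v$
$A = 39604$ ($A = 3 + \left(\left(-2\right) \left(-5\right) + 189\right)^{2} = 3 + \left(10 + 189\right)^{2} = 3 + 199^{2} = 3 + 39601 = 39604$)
$A + R{\left(c{\left(10 \right)} \right)} = 39604 - 6 \cdot 10^{2} = 39604 - 600 = 39004$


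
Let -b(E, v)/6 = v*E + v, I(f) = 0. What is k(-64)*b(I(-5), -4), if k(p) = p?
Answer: -1536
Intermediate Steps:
b(E, v) = -6*v - 6*E*v (b(E, v) = -6*(v*E + v) = -6*(E*v + v) = -6*(v + E*v) = -6*v - 6*E*v)
k(-64)*b(I(-5), -4) = -(-384)*(-4)*(1 + 0) = -(-384)*(-4) = -64*24 = -1536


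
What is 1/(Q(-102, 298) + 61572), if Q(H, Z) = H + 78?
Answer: 1/61548 ≈ 1.6247e-5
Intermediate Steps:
Q(H, Z) = 78 + H
1/(Q(-102, 298) + 61572) = 1/((78 - 102) + 61572) = 1/(-24 + 61572) = 1/61548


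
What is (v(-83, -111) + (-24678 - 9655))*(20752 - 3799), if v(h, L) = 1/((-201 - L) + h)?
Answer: -100694208330/173 ≈ -5.8205e+8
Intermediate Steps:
v(h, L) = 1/(-201 + h - L)
(v(-83, -111) + (-24678 - 9655))*(20752 - 3799) = (1/(-201 - 83 - 1*(-111)) + (-24678 - 9655))*(20752 - 3799) = (1/(-201 - 83 + 111) - 34333)*16953 = (1/(-173) - 34333)*16953 = (-1/173 - 34333)*16953 = -5939610/173*16953 = -100694208330/173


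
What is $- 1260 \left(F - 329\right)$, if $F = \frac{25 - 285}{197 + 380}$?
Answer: $\frac{239517180}{577} \approx 4.1511 \cdot 10^{5}$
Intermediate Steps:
$F = - \frac{260}{577} \approx -0.45061$
$- 1260 \left(F - 329\right) = - 1260 \left(- \frac{260}{577} - 329\right) = \left(-1260\right) \left(- \frac{190093}{577}\right) = \frac{239517180}{577}$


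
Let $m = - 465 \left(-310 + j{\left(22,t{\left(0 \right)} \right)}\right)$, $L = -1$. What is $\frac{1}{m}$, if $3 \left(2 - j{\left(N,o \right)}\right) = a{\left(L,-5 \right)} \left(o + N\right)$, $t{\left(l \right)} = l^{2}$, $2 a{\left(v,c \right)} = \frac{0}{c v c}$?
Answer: $\frac{1}{143220} \approx 6.9823 \cdot 10^{-6}$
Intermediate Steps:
$a{\left(v,c \right)} = 0$ ($a{\left(v,c \right)} = \frac{0 \frac{1}{c v c}}{2} = \frac{0 \frac{1}{v c^{2}}}{2} = \frac{0 \frac{1}{c^{2} v}}{2} = \frac{1}{2} \cdot 0 = 0$)
$j{\left(N,o \right)} = 2$ ($j{\left(N,o \right)} = 2 - \frac{0 \left(o + N\right)}{3} = 2 - \frac{0 \left(N + o\right)}{3} = 2 - 0 = 2 + 0 = 2$)
$m = 143220$ ($m = - 465 \left(-310 + 2\right) = \left(-465\right) \left(-308\right) = 143220$)
$\frac{1}{m} = \frac{1}{143220}$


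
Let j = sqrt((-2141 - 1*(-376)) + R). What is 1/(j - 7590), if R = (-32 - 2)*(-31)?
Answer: -2530/19202937 - I*sqrt(79)/19202937 ≈ -0.00013175 - 4.6286e-7*I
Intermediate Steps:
R = 1054 (R = -34*(-31) = 1054)
j = 3*I*sqrt(79) (j = sqrt((-2141 - 1*(-376)) + 1054) = sqrt((-2141 + 376) + 1054) = sqrt(-1765 + 1054) = sqrt(-711) = 3*I*sqrt(79) ≈ 26.665*I)
1/(j - 7590) = 1/(3*I*sqrt(79) - 7590) = 1/(-7590 + 3*I*sqrt(79))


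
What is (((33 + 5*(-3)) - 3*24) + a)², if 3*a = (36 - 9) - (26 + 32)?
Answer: 37249/9 ≈ 4138.8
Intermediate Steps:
a = -31/3 (a = ((36 - 9) - (26 + 32))/3 = (27 - 1*58)/3 = (27 - 58)/3 = (⅓)*(-31) = -31/3 ≈ -10.333)
(((33 + 5*(-3)) - 3*24) + a)² = (((33 + 5*(-3)) - 3*24) - 31/3)² = (((33 - 15) - 72) - 31/3)² = ((18 - 72) - 31/3)² = (-54 - 31/3)² = (-193/3)² = 37249/9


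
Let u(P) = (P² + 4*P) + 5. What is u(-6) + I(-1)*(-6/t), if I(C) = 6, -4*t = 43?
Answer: 875/43 ≈ 20.349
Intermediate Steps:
t = -43/4 (t = -¼*43 = -43/4 ≈ -10.750)
u(P) = 5 + P² + 4*P
u(-6) + I(-1)*(-6/t) = (5 + (-6)² + 4*(-6)) + 6*(-6/(-43/4)) = (5 + 36 - 24) + 6*(-6*(-4/43)) = 17 + 6*(24/43) = 17 + 144/43 = 875/43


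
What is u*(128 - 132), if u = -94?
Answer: 376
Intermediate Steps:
u*(128 - 132) = -94*(128 - 132) = -94*(-4) = 376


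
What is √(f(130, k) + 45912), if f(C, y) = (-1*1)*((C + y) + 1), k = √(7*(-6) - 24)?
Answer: √(45781 - I*√66) ≈ 213.96 - 0.019*I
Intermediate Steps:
k = I*√66 (k = √(-42 - 24) = √(-66) = I*√66 ≈ 8.124*I)
f(C, y) = -1 - C - y (f(C, y) = -(1 + C + y) = -1 - C - y)
√(f(130, k) + 45912) = √((-1 - 1*130 - I*√66) + 45912) = √((-1 - 130 - I*√66) + 45912) = √((-131 - I*√66) + 45912) = √(45781 - I*√66)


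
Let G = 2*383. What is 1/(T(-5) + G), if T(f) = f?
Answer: 1/761 ≈ 0.0013141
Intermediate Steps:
G = 766
1/(T(-5) + G) = 1/(-5 + 766) = 1/761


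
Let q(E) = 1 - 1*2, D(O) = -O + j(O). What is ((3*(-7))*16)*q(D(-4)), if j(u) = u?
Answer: 336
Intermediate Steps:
D(O) = 0 (D(O) = -O + O = 0)
q(E) = -1 (q(E) = 1 - 2 = -1)
((3*(-7))*16)*q(D(-4)) = ((3*(-7))*16)*(-1) = -21*16*(-1) = -336*(-1) = 336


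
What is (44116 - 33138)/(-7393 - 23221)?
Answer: -5489/15307 ≈ -0.35859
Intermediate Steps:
(44116 - 33138)/(-7393 - 23221) = 10978/(-30614) = 10978*(-1/30614) = -5489/15307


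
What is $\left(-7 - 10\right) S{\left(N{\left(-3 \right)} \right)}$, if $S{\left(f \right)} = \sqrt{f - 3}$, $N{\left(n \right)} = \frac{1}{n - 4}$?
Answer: $- \frac{17 i \sqrt{154}}{7} \approx - 30.138 i$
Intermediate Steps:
$N{\left(n \right)} = \frac{1}{-4 + n}$
$S{\left(f \right)} = \sqrt{-3 + f}$
$\left(-7 - 10\right) S{\left(N{\left(-3 \right)} \right)} = \left(-7 - 10\right) \sqrt{-3 + \frac{1}{-4 - 3}} = - 17 \sqrt{-3 + \frac{1}{-7}} = - 17 \sqrt{-3 - \frac{1}{7}} = - 17 \sqrt{- \frac{22}{7}} = - 17 \frac{i \sqrt{154}}{7} = - \frac{17 i \sqrt{154}}{7}$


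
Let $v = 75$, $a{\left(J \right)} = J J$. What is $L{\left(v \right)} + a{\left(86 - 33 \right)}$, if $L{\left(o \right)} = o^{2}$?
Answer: $8434$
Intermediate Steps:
$a{\left(J \right)} = J^{2}$
$L{\left(v \right)} + a{\left(86 - 33 \right)} = 75^{2} + \left(86 - 33\right)^{2} = 5625 + 53^{2} = 5625 + 2809 = 8434$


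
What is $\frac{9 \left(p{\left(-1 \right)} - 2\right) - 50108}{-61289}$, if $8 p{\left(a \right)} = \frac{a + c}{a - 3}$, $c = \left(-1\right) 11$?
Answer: $\frac{400981}{490312} \approx 0.81781$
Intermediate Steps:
$c = -11$
$p{\left(a \right)} = \frac{-11 + a}{8 \left(-3 + a\right)}$ ($p{\left(a \right)} = \frac{\left(a - 11\right) \frac{1}{a - 3}}{8} = \frac{\left(-11 + a\right) \frac{1}{-3 + a}}{8} = \frac{\frac{1}{-3 + a} \left(-11 + a\right)}{8} = \frac{-11 + a}{8 \left(-3 + a\right)}$)
$\frac{9 \left(p{\left(-1 \right)} - 2\right) - 50108}{-61289} = \frac{9 \left(\frac{-11 - 1}{8 \left(-3 - 1\right)} - 2\right) - 50108}{-61289} = \left(9 \left(\frac{1}{8} \frac{1}{-4} \left(-12\right) - 2\right) - 50108\right) \left(- \frac{1}{61289}\right) = \left(9 \left(\frac{1}{8} \left(- \frac{1}{4}\right) \left(-12\right) - 2\right) - 50108\right) \left(- \frac{1}{61289}\right) = \left(9 \left(\frac{3}{8} - 2\right) - 50108\right) \left(- \frac{1}{61289}\right) = \left(9 \left(- \frac{13}{8}\right) - 50108\right) \left(- \frac{1}{61289}\right) = \left(- \frac{117}{8} - 50108\right) \left(- \frac{1}{61289}\right) = \left(- \frac{400981}{8}\right) \left(- \frac{1}{61289}\right) = \frac{400981}{490312}$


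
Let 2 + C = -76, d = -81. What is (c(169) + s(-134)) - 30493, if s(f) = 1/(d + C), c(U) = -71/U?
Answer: -819388861/26871 ≈ -30493.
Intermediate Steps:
C = -78 (C = -2 - 76 = -78)
s(f) = -1/159 (s(f) = 1/(-81 - 78) = 1/(-159) = -1/159)
(c(169) + s(-134)) - 30493 = (-71/169 - 1/159) - 30493 = -11458/26871 - 30493 = -819388861/26871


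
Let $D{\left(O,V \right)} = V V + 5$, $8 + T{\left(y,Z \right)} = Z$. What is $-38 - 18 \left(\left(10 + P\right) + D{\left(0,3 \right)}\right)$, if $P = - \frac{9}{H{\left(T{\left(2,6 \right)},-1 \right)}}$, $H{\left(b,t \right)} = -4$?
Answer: $- \frac{1021}{2} \approx -510.5$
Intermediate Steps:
$T{\left(y,Z \right)} = -8 + Z$
$D{\left(O,V \right)} = 5 + V^{2}$ ($D{\left(O,V \right)} = V^{2} + 5 = 5 + V^{2}$)
$P = \frac{9}{4}$ ($P = - \frac{9}{-4} = \left(-9\right) \left(- \frac{1}{4}\right) = \frac{9}{4} \approx 2.25$)
$-38 - 18 \left(\left(10 + P\right) + D{\left(0,3 \right)}\right) = -38 - 18 \left(\left(10 + \frac{9}{4}\right) + \left(5 + 3^{2}\right)\right) = -38 - 18 \left(\frac{49}{4} + \left(5 + 9\right)\right) = -38 - 18 \left(\frac{49}{4} + 14\right) = -38 - \frac{945}{2} = - \frac{1021}{2}$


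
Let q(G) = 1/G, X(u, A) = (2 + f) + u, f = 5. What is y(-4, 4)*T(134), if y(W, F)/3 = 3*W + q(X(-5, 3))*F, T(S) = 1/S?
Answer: -15/67 ≈ -0.22388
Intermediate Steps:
X(u, A) = 7 + u (X(u, A) = (2 + 5) + u = 7 + u)
y(W, F) = 9*W + 3*F/2 (y(W, F) = 3*(3*W + F/(7 - 5)) = 3*(3*W + F/2) = 3*(F/2 + 3*W) = 9*W + 3*F/2)
y(-4, 4)*T(134) = (9*(-4) + (3/2)*4)/134 = (-36 + 6)*(1/134) = -30*1/134 = -15/67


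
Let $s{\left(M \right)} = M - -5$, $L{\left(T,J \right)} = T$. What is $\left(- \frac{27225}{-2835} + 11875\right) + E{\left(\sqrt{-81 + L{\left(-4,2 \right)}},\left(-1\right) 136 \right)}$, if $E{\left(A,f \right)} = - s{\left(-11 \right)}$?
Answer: $\frac{749108}{63} \approx 11891.0$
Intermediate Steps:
$s{\left(M \right)} = 5 + M$ ($s{\left(M \right)} = M + 5 = 5 + M$)
$E{\left(A,f \right)} = 6$ ($E{\left(A,f \right)} = - (5 - 11) = \left(-1\right) \left(-6\right) = 6$)
$\left(- \frac{27225}{-2835} + 11875\right) + E{\left(\sqrt{-81 + L{\left(-4,2 \right)}},\left(-1\right) 136 \right)} = \left(- \frac{27225}{-2835} + 11875\right) + 6 = \left(\left(-27225\right) \left(- \frac{1}{2835}\right) + 11875\right) + 6 = \left(\frac{605}{63} + 11875\right) + 6 = \frac{748730}{63} + 6 = \frac{749108}{63}$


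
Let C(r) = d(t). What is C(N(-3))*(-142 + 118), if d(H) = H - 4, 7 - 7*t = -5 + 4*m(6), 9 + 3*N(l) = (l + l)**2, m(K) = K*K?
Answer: 3840/7 ≈ 548.57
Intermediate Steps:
m(K) = K**2
N(l) = -3 + 4*l**2/3 (N(l) = -3 + (l + l)**2/3 = -3 + (2*l)**2/3 = -3 + (4*l**2)/3 = -3 + 4*l**2/3)
t = -132/7 (t = 1 - (-5 + 4*6**2)/7 = 1 - (-5 + 4*36)/7 = 1 - (-5 + 144)/7 = 1 - 1/7*139 = 1 - 139/7 = -132/7 ≈ -18.857)
d(H) = -4 + H
C(r) = -160/7 (C(r) = -4 - 132/7 = -160/7)
C(N(-3))*(-142 + 118) = -160*(-142 + 118)/7 = -160/7*(-24) = 3840/7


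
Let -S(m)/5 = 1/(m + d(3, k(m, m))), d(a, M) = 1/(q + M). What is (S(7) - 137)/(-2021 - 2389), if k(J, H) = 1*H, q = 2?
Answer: 1259/40320 ≈ 0.031225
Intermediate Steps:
k(J, H) = H
d(a, M) = 1/(2 + M)
S(m) = -5/(m + 1/(2 + m))
(S(7) - 137)/(-2021 - 2389) = (5*(-2 - 1*7)/(1 + 7*(2 + 7)) - 137)/(-2021 - 2389) = (5*(-2 - 7)/(1 + 7*9) - 137)/(-4410) = (5*(-9)/(1 + 63) - 137)*(-1/4410) = (5*(-9)/64 - 137)*(-1/4410) = (5*(1/64)*(-9) - 137)*(-1/4410) = (-45/64 - 137)*(-1/4410) = -8813/64*(-1/4410) = 1259/40320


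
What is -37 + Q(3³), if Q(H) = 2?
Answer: -35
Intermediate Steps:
-37 + Q(3³) = -37 + 2 = -35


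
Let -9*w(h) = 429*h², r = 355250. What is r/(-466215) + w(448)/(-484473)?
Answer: 77965798162/4106701449 ≈ 18.985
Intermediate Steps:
w(h) = -143*h²/3
r/(-466215) + w(448)/(-484473) = 355250/(-466215) - 143/3*448²/(-484473) = 355250*(-1/466215) - 143/3*200704*(-1/484473) = -71050/93243 - 28700672/3*(-1/484473) = -71050/93243 + 2609152/132129 = 77965798162/4106701449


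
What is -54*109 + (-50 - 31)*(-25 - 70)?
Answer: 1809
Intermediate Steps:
-54*109 + (-50 - 31)*(-25 - 70) = -5886 - 81*(-95) = -5886 + 7695 = 1809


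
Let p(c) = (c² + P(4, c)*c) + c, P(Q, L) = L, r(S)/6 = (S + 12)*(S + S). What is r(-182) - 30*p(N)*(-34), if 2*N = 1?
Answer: 372300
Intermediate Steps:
N = ½ (N = (½)*1 = ½ ≈ 0.50000)
r(S) = 12*S*(12 + S) (r(S) = 6*((S + 12)*(S + S)) = 6*((12 + S)*(2*S)) = 6*(2*S*(12 + S)) = 12*S*(12 + S))
p(c) = c + 2*c² (p(c) = (c² + c*c) + c = (c² + c²) + c = 2*c² + c = c + 2*c²)
r(-182) - 30*p(N)*(-34) = 12*(-182)*(12 - 182) - 15*(1 + 2*(½))*(-34) = 12*(-182)*(-170) - 15*(1 + 1)*(-34) = 371280 - 15*2*(-34) = 371280 - 30*1*(-34) = 371280 - 30*(-34) = 371280 + 1020 = 372300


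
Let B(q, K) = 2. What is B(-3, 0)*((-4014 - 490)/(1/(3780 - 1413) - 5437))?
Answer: 10660968/6434689 ≈ 1.6568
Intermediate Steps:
B(-3, 0)*((-4014 - 490)/(1/(3780 - 1413) - 5437)) = 2*((-4014 - 490)/(1/(3780 - 1413) - 5437)) = 2*(-4504/(1/2367 - 5437)) = 2*(-4504/(-12869378/2367)) = 2*(-4504*(-2367/12869378)) = 2*(5330484/6434689) = 10660968/6434689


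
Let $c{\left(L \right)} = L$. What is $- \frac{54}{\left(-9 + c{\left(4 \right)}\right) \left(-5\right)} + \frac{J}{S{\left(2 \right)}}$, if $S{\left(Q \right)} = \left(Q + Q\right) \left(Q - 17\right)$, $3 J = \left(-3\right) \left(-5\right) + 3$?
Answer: $- \frac{113}{50} \approx -2.26$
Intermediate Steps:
$J = 6$ ($J = \frac{\left(-3\right) \left(-5\right) + 3}{3} = \frac{15 + 3}{3} = \frac{1}{3} \cdot 18 = 6$)
$S{\left(Q \right)} = 2 Q \left(-17 + Q\right)$
$- \frac{54}{\left(-9 + c{\left(4 \right)}\right) \left(-5\right)} + \frac{J}{S{\left(2 \right)}} = - \frac{54}{\left(-9 + 4\right) \left(-5\right)} + \frac{6}{2 \cdot 2 \left(-17 + 2\right)} = - \frac{54}{\left(-5\right) \left(-5\right)} + \frac{6}{2 \cdot 2 \left(-15\right)} = - \frac{54}{25} + \frac{6}{-60} = \left(-54\right) \frac{1}{25} + 6 \left(- \frac{1}{60}\right) = - \frac{54}{25} - \frac{1}{10} = - \frac{113}{50}$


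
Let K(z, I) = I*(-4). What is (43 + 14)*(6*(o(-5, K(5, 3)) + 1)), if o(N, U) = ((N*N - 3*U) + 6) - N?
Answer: 24966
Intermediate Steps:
K(z, I) = -4*I
o(N, U) = 6 + N**2 - N - 3*U (o(N, U) = ((N**2 - 3*U) + 6) - N = (6 + N**2 - 3*U) - N = 6 + N**2 - N - 3*U)
(43 + 14)*(6*(o(-5, K(5, 3)) + 1)) = (43 + 14)*(6*((6 + (-5)**2 - 1*(-5) - (-12)*3) + 1)) = 57*(6*((6 + 25 + 5 - 3*(-12)) + 1)) = 57*(6*((6 + 25 + 5 + 36) + 1)) = 57*(6*(72 + 1)) = 57*(6*73) = 57*438 = 24966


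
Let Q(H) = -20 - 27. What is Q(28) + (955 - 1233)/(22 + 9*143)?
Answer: -61801/1309 ≈ -47.212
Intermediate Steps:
Q(H) = -47
Q(28) + (955 - 1233)/(22 + 9*143) = -47 + (955 - 1233)/(22 + 9*143) = -47 - 278/(22 + 1287) = -47 - 278/1309 = -61801/1309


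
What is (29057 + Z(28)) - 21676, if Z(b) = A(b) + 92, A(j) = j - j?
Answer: 7473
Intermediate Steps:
A(j) = 0
Z(b) = 92 (Z(b) = 0 + 92 = 92)
(29057 + Z(28)) - 21676 = (29057 + 92) - 21676 = 29149 - 21676 = 7473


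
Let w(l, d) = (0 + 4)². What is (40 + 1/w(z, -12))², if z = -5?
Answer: 410881/256 ≈ 1605.0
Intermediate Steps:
w(l, d) = 16 (w(l, d) = 4² = 16)
(40 + 1/w(z, -12))² = (40 + 1/16)² = (641/16)² = 410881/256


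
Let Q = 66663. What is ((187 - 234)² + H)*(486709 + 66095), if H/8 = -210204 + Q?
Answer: -633579167676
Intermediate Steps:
H = -1148328 (H = 8*(-210204 + 66663) = 8*(-143541) = -1148328)
((187 - 234)² + H)*(486709 + 66095) = ((187 - 234)² - 1148328)*(486709 + 66095) = ((-47)² - 1148328)*552804 = (2209 - 1148328)*552804 = -1146119*552804 = -633579167676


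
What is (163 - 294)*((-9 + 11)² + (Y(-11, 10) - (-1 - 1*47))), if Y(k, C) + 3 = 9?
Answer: -7598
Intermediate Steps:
Y(k, C) = 6 (Y(k, C) = -3 + 9 = 6)
(163 - 294)*((-9 + 11)² + (Y(-11, 10) - (-1 - 1*47))) = (163 - 294)*((-9 + 11)² + (6 - (-1 - 1*47))) = -131*(2² + (6 - (-1 - 47))) = -131*(4 + (6 - 1*(-48))) = -131*(4 + (6 + 48)) = -131*(4 + 54) = -131*58 = -7598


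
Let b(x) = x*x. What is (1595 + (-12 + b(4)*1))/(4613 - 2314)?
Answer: 1599/2299 ≈ 0.69552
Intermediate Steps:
b(x) = x²
(1595 + (-12 + b(4)*1))/(4613 - 2314) = (1595 + (-12 + 4²*1))/(4613 - 2314) = (1595 + (-12 + 16*1))/2299 = (1595 + (-12 + 16))*(1/2299) = (1595 + 4)*(1/2299) = 1599*(1/2299) = 1599/2299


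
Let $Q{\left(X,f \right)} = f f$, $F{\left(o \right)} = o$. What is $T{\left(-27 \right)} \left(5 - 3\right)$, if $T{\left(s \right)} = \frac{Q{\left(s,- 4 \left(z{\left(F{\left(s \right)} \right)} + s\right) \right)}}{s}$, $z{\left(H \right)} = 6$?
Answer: $- \frac{1568}{3} \approx -522.67$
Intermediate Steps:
$Q{\left(X,f \right)} = f^{2}$
$T{\left(s \right)} = \frac{\left(-24 - 4 s\right)^{2}}{s}$ ($T{\left(s \right)} = \frac{\left(- 4 \left(6 + s\right)\right)^{2}}{s} = \frac{\left(-24 - 4 s\right)^{2}}{s}$)
$T{\left(-27 \right)} \left(5 - 3\right) = \frac{16 \left(6 - 27\right)^{2}}{-27} \left(5 - 3\right) = 16 \left(- \frac{1}{27}\right) \left(-21\right)^{2} \cdot 2 = 16 \left(- \frac{1}{27}\right) 441 \cdot 2 = \left(- \frac{784}{3}\right) 2 = - \frac{1568}{3}$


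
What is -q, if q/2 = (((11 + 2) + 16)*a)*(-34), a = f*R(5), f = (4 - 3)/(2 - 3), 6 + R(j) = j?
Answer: 1972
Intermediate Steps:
R(j) = -6 + j
f = -1 (f = 1/(-1) = 1*(-1) = -1)
a = 1 (a = -(-6 + 5) = -1*(-1) = 1)
q = -1972 (q = 2*((((11 + 2) + 16)*1)*(-34)) = 2*(((13 + 16)*1)*(-34)) = 2*((29*1)*(-34)) = 2*(29*(-34)) = 2*(-986) = -1972)
-q = -1*(-1972) = 1972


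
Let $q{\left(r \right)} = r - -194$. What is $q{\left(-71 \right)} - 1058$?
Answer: $-935$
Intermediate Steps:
$q{\left(r \right)} = 194 + r$ ($q{\left(r \right)} = r + 194 = 194 + r$)
$q{\left(-71 \right)} - 1058 = \left(194 - 71\right) - 1058 = 123 - 1058 = -935$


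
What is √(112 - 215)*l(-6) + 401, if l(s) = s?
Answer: 401 - 6*I*√103 ≈ 401.0 - 60.893*I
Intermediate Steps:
√(112 - 215)*l(-6) + 401 = √(112 - 215)*(-6) + 401 = √(-103)*(-6) + 401 = (I*√103)*(-6) + 401 = -6*I*√103 + 401 = 401 - 6*I*√103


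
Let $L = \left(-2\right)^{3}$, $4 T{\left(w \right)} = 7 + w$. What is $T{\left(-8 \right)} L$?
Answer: $2$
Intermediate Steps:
$T{\left(w \right)} = \frac{7}{4} + \frac{w}{4}$ ($T{\left(w \right)} = \frac{7 + w}{4} = \frac{7}{4} + \frac{w}{4}$)
$L = -8$
$T{\left(-8 \right)} L = \left(\frac{7}{4} + \frac{1}{4} \left(-8\right)\right) \left(-8\right) = \left(\frac{7}{4} - 2\right) \left(-8\right) = \left(- \frac{1}{4}\right) \left(-8\right) = 2$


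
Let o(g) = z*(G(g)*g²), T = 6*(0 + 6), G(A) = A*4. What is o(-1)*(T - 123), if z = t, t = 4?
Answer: 1392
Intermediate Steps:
G(A) = 4*A
T = 36 (T = 6*6 = 36)
z = 4
o(g) = 16*g³ (o(g) = 4*((4*g)*g²) = 4*(4*g³) = 16*g³)
o(-1)*(T - 123) = (16*(-1)³)*(36 - 123) = (16*(-1))*(-87) = -16*(-87) = 1392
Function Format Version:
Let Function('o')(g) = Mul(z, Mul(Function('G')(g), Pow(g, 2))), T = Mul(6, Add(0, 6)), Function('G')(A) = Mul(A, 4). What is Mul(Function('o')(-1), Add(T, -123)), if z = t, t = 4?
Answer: 1392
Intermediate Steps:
Function('G')(A) = Mul(4, A)
T = 36 (T = Mul(6, 6) = 36)
z = 4
Function('o')(g) = Mul(16, Pow(g, 3)) (Function('o')(g) = Mul(4, Mul(Mul(4, g), Pow(g, 2))) = Mul(4, Mul(4, Pow(g, 3))) = Mul(16, Pow(g, 3)))
Mul(Function('o')(-1), Add(T, -123)) = Mul(Mul(16, Pow(-1, 3)), Add(36, -123)) = Mul(Mul(16, -1), -87) = Mul(-16, -87) = 1392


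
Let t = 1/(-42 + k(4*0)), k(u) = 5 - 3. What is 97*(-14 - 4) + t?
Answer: -69841/40 ≈ -1746.0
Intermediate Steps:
k(u) = 2
t = -1/40 (t = 1/(-42 + 2) = 1/(-40) = -1/40 ≈ -0.025000)
97*(-14 - 4) + t = 97*(-14 - 4) - 1/40 = 97*(-18) - 1/40 = -1746 - 1/40 = -69841/40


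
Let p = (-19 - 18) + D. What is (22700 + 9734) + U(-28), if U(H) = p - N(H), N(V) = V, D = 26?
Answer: 32451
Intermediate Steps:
p = -11 (p = (-19 - 18) + 26 = -37 + 26 = -11)
U(H) = -11 - H
(22700 + 9734) + U(-28) = (22700 + 9734) + (-11 - 1*(-28)) = 32434 + (-11 + 28) = 32434 + 17 = 32451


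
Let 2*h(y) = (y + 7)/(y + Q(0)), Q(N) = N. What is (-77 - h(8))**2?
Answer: 1555009/256 ≈ 6074.3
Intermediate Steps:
h(y) = (7 + y)/(2*y) (h(y) = ((y + 7)/(y + 0))/2 = ((7 + y)/y)/2 = (7 + y)/(2*y))
(-77 - h(8))**2 = (-77 - (7 + 8)/(2*8))**2 = (-77 - 15/(2*8))**2 = (-77 - 1*15/16)**2 = (-77 - 15/16)**2 = (-1247/16)**2 = 1555009/256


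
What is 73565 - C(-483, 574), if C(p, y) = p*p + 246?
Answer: -159970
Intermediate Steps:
C(p, y) = 246 + p**2 (C(p, y) = p**2 + 246 = 246 + p**2)
73565 - C(-483, 574) = 73565 - (246 + (-483)**2) = 73565 - (246 + 233289) = 73565 - 1*233535 = 73565 - 233535 = -159970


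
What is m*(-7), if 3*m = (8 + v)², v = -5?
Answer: -21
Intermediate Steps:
m = 3 (m = (8 - 5)²/3 = (⅓)*3² = (⅓)*9 = 3)
m*(-7) = 3*(-7) = -21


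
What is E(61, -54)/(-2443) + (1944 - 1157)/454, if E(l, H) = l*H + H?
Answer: 3442633/1109122 ≈ 3.1039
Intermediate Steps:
E(l, H) = H + H*l (E(l, H) = H*l + H = H + H*l)
E(61, -54)/(-2443) + (1944 - 1157)/454 = -54*(1 + 61)/(-2443) + (1944 - 1157)/454 = -54*62*(-1/2443) + 787*(1/454) = -3348*(-1/2443) + 787/454 = 3348/2443 + 787/454 = 3442633/1109122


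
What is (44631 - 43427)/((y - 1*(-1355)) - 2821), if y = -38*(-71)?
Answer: 43/44 ≈ 0.97727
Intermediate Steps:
y = 2698
(44631 - 43427)/((y - 1*(-1355)) - 2821) = (44631 - 43427)/((2698 - 1*(-1355)) - 2821) = 1204/((2698 + 1355) - 2821) = 1204/(4053 - 2821) = 1204/1232 = 1204*(1/1232) = 43/44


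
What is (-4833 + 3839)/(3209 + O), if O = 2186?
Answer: -994/5395 ≈ -0.18424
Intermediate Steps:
(-4833 + 3839)/(3209 + O) = (-4833 + 3839)/(3209 + 2186) = -994/5395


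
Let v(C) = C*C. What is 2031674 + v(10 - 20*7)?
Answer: 2048574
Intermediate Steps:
v(C) = C²
2031674 + v(10 - 20*7) = 2031674 + (10 - 20*7)² = 2031674 + (10 - 140)² = 2031674 + (-130)² = 2031674 + 16900 = 2048574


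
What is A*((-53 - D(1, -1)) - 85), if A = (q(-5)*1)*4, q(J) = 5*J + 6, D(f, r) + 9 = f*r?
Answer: 9728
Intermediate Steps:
D(f, r) = -9 + f*r
q(J) = 6 + 5*J
A = -76 (A = ((6 + 5*(-5))*1)*4 = ((6 - 25)*1)*4 = -19*1*4 = -19*4 = -76)
A*((-53 - D(1, -1)) - 85) = -76*((-53 - (-9 + 1*(-1))) - 85) = -76*((-53 - (-9 - 1)) - 85) = -76*((-53 - 1*(-10)) - 85) = -76*((-53 + 10) - 85) = -76*(-43 - 85) = -76*(-128) = 9728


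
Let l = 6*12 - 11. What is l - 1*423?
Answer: -362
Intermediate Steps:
l = 61 (l = 72 - 11 = 61)
l - 1*423 = 61 - 1*423 = 61 - 423 = -362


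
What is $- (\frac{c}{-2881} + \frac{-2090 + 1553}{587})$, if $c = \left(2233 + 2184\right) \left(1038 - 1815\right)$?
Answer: $- \frac{2013042186}{1691147} \approx -1190.3$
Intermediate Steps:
$c = -3432009$ ($c = 4417 \left(-777\right) = -3432009$)
$- (\frac{c}{-2881} + \frac{-2090 + 1553}{587}) = - (- \frac{3432009}{-2881} + \frac{-2090 + 1553}{587}) = - (\left(-3432009\right) \left(- \frac{1}{2881}\right) - \frac{537}{587}) = - (\frac{3432009}{2881} - \frac{537}{587}) = \left(-1\right) \frac{2013042186}{1691147} = - \frac{2013042186}{1691147}$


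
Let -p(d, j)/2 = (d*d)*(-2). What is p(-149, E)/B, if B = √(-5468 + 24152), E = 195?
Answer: 44402*√519/1557 ≈ 649.68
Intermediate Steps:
B = 6*√519 (B = √18684 = 6*√519 ≈ 136.69)
p(d, j) = 4*d² (p(d, j) = -2*d*d*(-2) = -2*d²*(-2) = -(-4)*d² = 4*d²)
p(-149, E)/B = (4*(-149)²)/((6*√519)) = (4*22201)*(√519/3114) = 88804*(√519/3114) = 44402*√519/1557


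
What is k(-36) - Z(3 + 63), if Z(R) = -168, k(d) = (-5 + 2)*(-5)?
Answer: 183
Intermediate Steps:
k(d) = 15 (k(d) = -3*(-5) = 15)
k(-36) - Z(3 + 63) = 15 - 1*(-168) = 15 + 168 = 183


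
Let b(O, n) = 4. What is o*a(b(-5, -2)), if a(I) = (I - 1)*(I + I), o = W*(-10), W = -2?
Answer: 480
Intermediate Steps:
o = 20 (o = -2*(-10) = 20)
a(I) = 2*I*(-1 + I) (a(I) = (-1 + I)*(2*I) = 2*I*(-1 + I))
o*a(b(-5, -2)) = 20*(2*4*(-1 + 4)) = 20*(2*4*3) = 20*24 = 480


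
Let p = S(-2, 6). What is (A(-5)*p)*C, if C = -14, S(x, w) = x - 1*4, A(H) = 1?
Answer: 84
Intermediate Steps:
S(x, w) = -4 + x (S(x, w) = x - 4 = -4 + x)
p = -6 (p = -4 - 2 = -6)
(A(-5)*p)*C = (1*(-6))*(-14) = -6*(-14) = 84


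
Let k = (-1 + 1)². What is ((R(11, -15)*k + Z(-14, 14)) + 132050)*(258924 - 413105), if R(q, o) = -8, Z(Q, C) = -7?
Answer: -20358521783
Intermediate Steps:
k = 0 (k = 0² = 0)
((R(11, -15)*k + Z(-14, 14)) + 132050)*(258924 - 413105) = ((-8*0 - 7) + 132050)*(258924 - 413105) = ((0 - 7) + 132050)*(-154181) = (-7 + 132050)*(-154181) = 132043*(-154181) = -20358521783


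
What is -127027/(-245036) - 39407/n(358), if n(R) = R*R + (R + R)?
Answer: 1678776527/7895059920 ≈ 0.21264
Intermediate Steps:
n(R) = R² + 2*R
-127027/(-245036) - 39407/n(358) = -127027/(-245036) - 39407*1/(358*(2 + 358)) = -127027*(-1/245036) - 39407/(358*360) = 127027/245036 - 39407/128880 = 1678776527/7895059920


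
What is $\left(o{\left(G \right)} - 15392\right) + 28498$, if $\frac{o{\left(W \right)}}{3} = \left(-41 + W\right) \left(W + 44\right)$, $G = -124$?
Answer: $52706$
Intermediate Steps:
$o{\left(W \right)} = 3 \left(-41 + W\right) \left(44 + W\right)$ ($o{\left(W \right)} = 3 \left(-41 + W\right) \left(W + 44\right) = 3 \left(-41 + W\right) \left(44 + W\right)$)
$\left(o{\left(G \right)} - 15392\right) + 28498 = \left(\left(-5412 + 3 \left(-124\right)^{2} + 9 \left(-124\right)\right) - 15392\right) + 28498 = \left(\left(-5412 + 3 \cdot 15376 - 1116\right) - 15392\right) + 28498 = \left(\left(-5412 + 46128 - 1116\right) - 15392\right) + 28498 = \left(39600 - 15392\right) + 28498 = 24208 + 28498 = 52706$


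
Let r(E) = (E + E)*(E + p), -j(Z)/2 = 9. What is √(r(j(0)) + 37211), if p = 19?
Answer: 5*√1487 ≈ 192.81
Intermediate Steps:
j(Z) = -18 (j(Z) = -2*9 = -18)
r(E) = 2*E*(19 + E) (r(E) = (E + E)*(E + 19) = (2*E)*(19 + E) = 2*E*(19 + E))
√(r(j(0)) + 37211) = √(2*(-18)*(19 - 18) + 37211) = √(2*(-18)*1 + 37211) = √(-36 + 37211) = √37175 = 5*√1487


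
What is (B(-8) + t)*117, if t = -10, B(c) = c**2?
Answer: 6318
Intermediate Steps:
(B(-8) + t)*117 = ((-8)**2 - 10)*117 = (64 - 10)*117 = 54*117 = 6318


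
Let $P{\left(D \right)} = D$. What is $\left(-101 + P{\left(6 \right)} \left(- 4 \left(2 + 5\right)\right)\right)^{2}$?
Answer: $72361$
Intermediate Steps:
$\left(-101 + P{\left(6 \right)} \left(- 4 \left(2 + 5\right)\right)\right)^{2} = \left(-101 + 6 \left(- 4 \left(2 + 5\right)\right)\right)^{2} = \left(-101 + 6 \left(\left(-4\right) 7\right)\right)^{2} = \left(-101 + 6 \left(-28\right)\right)^{2} = \left(-101 - 168\right)^{2} = \left(-269\right)^{2} = 72361$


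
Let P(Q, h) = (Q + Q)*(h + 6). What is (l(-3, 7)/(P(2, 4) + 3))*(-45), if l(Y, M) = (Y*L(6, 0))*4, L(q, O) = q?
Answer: 3240/43 ≈ 75.349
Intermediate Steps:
P(Q, h) = 2*Q*(6 + h) (P(Q, h) = (2*Q)*(6 + h) = 2*Q*(6 + h))
l(Y, M) = 24*Y (l(Y, M) = (Y*6)*4 = (6*Y)*4 = 24*Y)
(l(-3, 7)/(P(2, 4) + 3))*(-45) = ((24*(-3))/(2*2*(6 + 4) + 3))*(-45) = -72/(2*2*10 + 3)*(-45) = -72/(40 + 3)*(-45) = -72/43*(-45) = 3240/43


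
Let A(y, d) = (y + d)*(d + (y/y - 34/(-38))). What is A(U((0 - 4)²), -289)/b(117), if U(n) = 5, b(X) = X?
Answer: 1549220/2223 ≈ 696.91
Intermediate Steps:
A(y, d) = (36/19 + d)*(d + y) (A(y, d) = (d + y)*(d + (1 - 34*(-1/38))) = (d + y)*(d + (1 + 17/19)) = (d + y)*(d + 36/19) = (d + y)*(36/19 + d) = (36/19 + d)*(d + y))
A(U((0 - 4)²), -289)/b(117) = ((-289)² + (36/19)*(-289) + (36/19)*5 - 289*5)/117 = (83521 - 10404/19 + 180/19 - 1445)*(1/117) = (1549220/19)*(1/117) = 1549220/2223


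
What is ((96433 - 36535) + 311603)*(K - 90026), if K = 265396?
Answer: 65150130370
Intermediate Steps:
((96433 - 36535) + 311603)*(K - 90026) = ((96433 - 36535) + 311603)*(265396 - 90026) = (59898 + 311603)*175370 = 371501*175370 = 65150130370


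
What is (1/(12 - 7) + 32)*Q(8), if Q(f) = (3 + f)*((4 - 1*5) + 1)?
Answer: 0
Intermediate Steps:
Q(f) = 0 (Q(f) = (3 + f)*((4 - 5) + 1) = (3 + f)*(-1 + 1) = (3 + f)*0 = 0)
(1/(12 - 7) + 32)*Q(8) = (1/(12 - 7) + 32)*0 = (1/5 + 32)*0 = (161/5)*0 = 0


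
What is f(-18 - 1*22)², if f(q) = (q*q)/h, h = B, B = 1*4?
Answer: 160000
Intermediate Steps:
B = 4
h = 4
f(q) = q²/4 (f(q) = (q*q)/4 = q²*(¼) = q²/4)
f(-18 - 1*22)² = ((-18 - 1*22)²/4)² = ((-18 - 22)²/4)² = ((¼)*(-40)²)² = ((¼)*1600)² = 400² = 160000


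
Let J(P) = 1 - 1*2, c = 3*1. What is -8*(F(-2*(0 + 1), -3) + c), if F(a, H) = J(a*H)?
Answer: -16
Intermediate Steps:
c = 3
J(P) = -1 (J(P) = 1 - 2 = -1)
F(a, H) = -1
-8*(F(-2*(0 + 1), -3) + c) = -8*(-1 + 3) = -8*2 = -16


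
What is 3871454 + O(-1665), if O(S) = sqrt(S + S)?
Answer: 3871454 + 3*I*sqrt(370) ≈ 3.8715e+6 + 57.706*I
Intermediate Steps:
O(S) = sqrt(2)*sqrt(S) (O(S) = sqrt(2*S) = sqrt(2)*sqrt(S))
3871454 + O(-1665) = 3871454 + sqrt(2)*sqrt(-1665) = 3871454 + sqrt(2)*(3*I*sqrt(185)) = 3871454 + 3*I*sqrt(370)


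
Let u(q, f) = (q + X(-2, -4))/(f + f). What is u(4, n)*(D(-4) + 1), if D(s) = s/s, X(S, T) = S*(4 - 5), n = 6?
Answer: 1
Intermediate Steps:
X(S, T) = -S (X(S, T) = S*(-1) = -S)
D(s) = 1
u(q, f) = (2 + q)/(2*f) (u(q, f) = (q - 1*(-2))/(f + f) = (q + 2)/((2*f)) = (2 + q)*(1/(2*f)) = (2 + q)/(2*f))
u(4, n)*(D(-4) + 1) = ((½)*(2 + 4)/6)*(1 + 1) = ((½)*(⅙)*6)*2 = (½)*2 = 1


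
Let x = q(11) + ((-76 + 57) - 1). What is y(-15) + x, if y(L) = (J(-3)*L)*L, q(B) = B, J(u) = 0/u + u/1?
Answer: -684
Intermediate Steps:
J(u) = u (J(u) = 0 + u*1 = 0 + u = u)
y(L) = -3*L² (y(L) = (-3*L)*L = -3*L²)
x = -9 (x = 11 + ((-76 + 57) - 1) = 11 + (-19 - 1) = 11 - 20 = -9)
y(-15) + x = -3*(-15)² - 9 = -3*225 - 9 = -675 - 9 = -684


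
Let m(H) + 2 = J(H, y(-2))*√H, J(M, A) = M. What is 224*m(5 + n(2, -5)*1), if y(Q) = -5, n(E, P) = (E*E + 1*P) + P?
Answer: -448 - 224*I ≈ -448.0 - 224.0*I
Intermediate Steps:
n(E, P) = E² + 2*P (n(E, P) = (E² + P) + P = (P + E²) + P = E² + 2*P)
m(H) = -2 + H^(3/2) (m(H) = -2 + H*√H = -2 + H^(3/2))
224*m(5 + n(2, -5)*1) = 224*(-2 + (5 + (2² + 2*(-5))*1)^(3/2)) = 224*(-2 + (5 + (4 - 10)*1)^(3/2)) = 224*(-2 + (5 - 6*1)^(3/2)) = 224*(-2 + (5 - 6)^(3/2)) = 224*(-2 + (-1)^(3/2)) = 224*(-2 - I) = -448 - 224*I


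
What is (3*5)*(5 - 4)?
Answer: 15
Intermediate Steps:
(3*5)*(5 - 4) = 15*1 = 15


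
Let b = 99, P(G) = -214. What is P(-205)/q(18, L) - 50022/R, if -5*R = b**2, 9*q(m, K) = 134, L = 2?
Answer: 813223/72963 ≈ 11.146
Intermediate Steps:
q(m, K) = 134/9 (q(m, K) = (1/9)*134 = 134/9)
R = -9801/5 (R = -1/5*99**2 = -1/5*9801 = -9801/5 ≈ -1960.2)
P(-205)/q(18, L) - 50022/R = -214/134/9 - 50022/(-9801/5) = -214*9/134 - 50022*(-5/9801) = -963/67 + 27790/1089 = 813223/72963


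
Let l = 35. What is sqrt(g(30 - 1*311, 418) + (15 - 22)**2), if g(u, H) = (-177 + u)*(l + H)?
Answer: 5*I*sqrt(8297) ≈ 455.44*I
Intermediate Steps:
g(u, H) = (-177 + u)*(35 + H)
sqrt(g(30 - 1*311, 418) + (15 - 22)**2) = sqrt((-6195 - 177*418 + 35*(30 - 1*311) + 418*(30 - 1*311)) + (15 - 22)**2) = sqrt((-6195 - 73986 + 35*(30 - 311) + 418*(30 - 311)) + (-7)**2) = sqrt((-6195 - 73986 + 35*(-281) + 418*(-281)) + 49) = sqrt((-6195 - 73986 - 9835 - 117458) + 49) = sqrt(-207474 + 49) = sqrt(-207425) = 5*I*sqrt(8297)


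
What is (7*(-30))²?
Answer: 44100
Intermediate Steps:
(7*(-30))² = (-210)² = 44100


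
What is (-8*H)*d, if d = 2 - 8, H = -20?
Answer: -960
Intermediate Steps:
d = -6
(-8*H)*d = -8*(-20)*(-6) = 160*(-6) = -960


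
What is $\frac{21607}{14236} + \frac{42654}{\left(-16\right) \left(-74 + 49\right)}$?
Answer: $\frac{76983143}{711800} \approx 108.15$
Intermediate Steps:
$\frac{21607}{14236} + \frac{42654}{\left(-16\right) \left(-74 + 49\right)} = 21607 \cdot \frac{1}{14236} + \frac{42654}{\left(-16\right) \left(-25\right)} = \frac{21607}{14236} + \frac{42654}{400} = \frac{21607}{14236} + 42654 \cdot \frac{1}{400} = \frac{21607}{14236} + \frac{21327}{200} = \frac{76983143}{711800}$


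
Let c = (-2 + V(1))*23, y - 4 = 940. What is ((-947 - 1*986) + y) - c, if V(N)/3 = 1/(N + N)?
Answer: -1955/2 ≈ -977.50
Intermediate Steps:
y = 944 (y = 4 + 940 = 944)
V(N) = 3/(2*N) (V(N) = 3/(N + N) = 3/((2*N)) = 3*(1/(2*N)) = 3/(2*N))
c = -23/2 (c = (-2 + (3/2)/1)*23 = (-2 + (3/2)*1)*23 = (-2 + 3/2)*23 = -½*23 = -23/2 ≈ -11.500)
((-947 - 1*986) + y) - c = ((-947 - 1*986) + 944) - 1*(-23/2) = ((-947 - 986) + 944) + 23/2 = (-1933 + 944) + 23/2 = -989 + 23/2 = -1955/2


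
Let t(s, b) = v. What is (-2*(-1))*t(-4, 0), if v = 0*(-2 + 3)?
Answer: 0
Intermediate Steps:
v = 0 (v = 0*1 = 0)
t(s, b) = 0
(-2*(-1))*t(-4, 0) = -2*(-1)*0 = 2*0 = 0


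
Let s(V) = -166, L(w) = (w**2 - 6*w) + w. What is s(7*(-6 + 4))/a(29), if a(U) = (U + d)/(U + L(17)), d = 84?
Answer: -38678/113 ≈ -342.28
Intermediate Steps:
L(w) = w**2 - 5*w
a(U) = (84 + U)/(204 + U) (a(U) = (U + 84)/(U + 17*(-5 + 17)) = (84 + U)/(U + 17*12) = (84 + U)/(U + 204) = (84 + U)/(204 + U))
s(7*(-6 + 4))/a(29) = -166*(204 + 29)/(84 + 29) = -166/(113/233) = -166/((1/233)*113) = -166/113/233 = -166*233/113 = -38678/113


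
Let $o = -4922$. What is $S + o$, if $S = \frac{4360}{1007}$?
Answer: $- \frac{4952094}{1007} \approx -4917.7$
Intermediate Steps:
$S = \frac{4360}{1007}$ ($S = 4360 \cdot \frac{1}{1007} = \frac{4360}{1007} \approx 4.3297$)
$S + o = \frac{4360}{1007} - 4922 = - \frac{4952094}{1007}$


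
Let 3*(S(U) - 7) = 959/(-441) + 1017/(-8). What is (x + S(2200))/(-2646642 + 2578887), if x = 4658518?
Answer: -7043624633/102445560 ≈ -68.755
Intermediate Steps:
S(U) = -54583/1512 (S(U) = 7 + (959/(-441) + 1017/(-8))/3 = 7 + (959*(-1/441) + 1017*(-⅛))/3 = 7 + (-137/63 - 1017/8)/3 = 7 + (⅓)*(-65167/504) = 7 - 65167/1512 = -54583/1512)
(x + S(2200))/(-2646642 + 2578887) = (4658518 - 54583/1512)/(-2646642 + 2578887) = (7043624633/1512)/(-67755) = (7043624633/1512)*(-1/67755) = -7043624633/102445560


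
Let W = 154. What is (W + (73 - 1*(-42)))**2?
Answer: 72361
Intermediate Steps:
(W + (73 - 1*(-42)))**2 = (154 + (73 - 1*(-42)))**2 = (154 + (73 + 42))**2 = (154 + 115)**2 = 269**2 = 72361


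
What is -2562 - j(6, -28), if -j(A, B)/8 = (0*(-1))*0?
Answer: -2562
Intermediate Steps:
j(A, B) = 0 (j(A, B) = -8*0*(-1)*0 = -0*0 = -8*0 = 0)
-2562 - j(6, -28) = -2562 - 1*0 = -2562 + 0 = -2562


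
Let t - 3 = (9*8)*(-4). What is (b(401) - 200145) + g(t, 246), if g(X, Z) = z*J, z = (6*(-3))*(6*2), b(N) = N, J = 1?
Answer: -199960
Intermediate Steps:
z = -216 (z = -18*12 = -216)
t = -285 (t = 3 + (9*8)*(-4) = 3 + 72*(-4) = 3 - 288 = -285)
g(X, Z) = -216 (g(X, Z) = -216*1 = -216)
(b(401) - 200145) + g(t, 246) = (401 - 200145) - 216 = -199744 - 216 = -199960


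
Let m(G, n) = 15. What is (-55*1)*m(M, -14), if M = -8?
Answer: -825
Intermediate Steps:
(-55*1)*m(M, -14) = -55*1*15 = -55*15 = -825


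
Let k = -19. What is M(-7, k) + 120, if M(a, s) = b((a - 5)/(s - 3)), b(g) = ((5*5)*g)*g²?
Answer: 165120/1331 ≈ 124.06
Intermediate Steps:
b(g) = 25*g³ (b(g) = (25*g)*g² = 25*g³)
M(a, s) = 25*(-5 + a)³/(-3 + s)³ (M(a, s) = 25*((a - 5)/(s - 3))³ = 25*((-5 + a)/(-3 + s))³ = 25*((-5 + a)³/(-3 + s)³) = 25*(-5 + a)³/(-3 + s)³)
M(-7, k) + 120 = 25*(-5 - 7)³/(-3 - 19)³ + 120 = 25*(-12)³/(-22)³ + 120 = 25*(-1728)*(-1/10648) + 120 = 5400/1331 + 120 = 165120/1331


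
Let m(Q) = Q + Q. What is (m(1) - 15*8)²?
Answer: 13924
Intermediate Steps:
m(Q) = 2*Q
(m(1) - 15*8)² = (2*1 - 15*8)² = (2 - 120)² = (-118)² = 13924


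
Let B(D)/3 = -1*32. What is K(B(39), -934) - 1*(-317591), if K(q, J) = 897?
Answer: 318488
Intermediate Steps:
B(D) = -96 (B(D) = 3*(-1*32) = 3*(-32) = -96)
K(B(39), -934) - 1*(-317591) = 897 - 1*(-317591) = 897 + 317591 = 318488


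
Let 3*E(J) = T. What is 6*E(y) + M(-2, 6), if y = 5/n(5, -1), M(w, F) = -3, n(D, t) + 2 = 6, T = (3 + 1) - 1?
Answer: 3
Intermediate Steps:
T = 3 (T = 4 - 1 = 3)
n(D, t) = 4 (n(D, t) = -2 + 6 = 4)
y = 5/4 ≈ 1.2500
E(J) = 1 (E(J) = (⅓)*3 = 1)
6*E(y) + M(-2, 6) = 6*1 - 3 = 6 - 3 = 3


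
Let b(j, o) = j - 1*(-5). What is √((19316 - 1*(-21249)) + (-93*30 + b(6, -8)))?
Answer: √37786 ≈ 194.39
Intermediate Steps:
b(j, o) = 5 + j (b(j, o) = j + 5 = 5 + j)
√((19316 - 1*(-21249)) + (-93*30 + b(6, -8))) = √((19316 - 1*(-21249)) + (-93*30 + (5 + 6))) = √((19316 + 21249) + (-2790 + 11)) = √(40565 - 2779) = √37786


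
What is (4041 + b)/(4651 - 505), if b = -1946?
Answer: 2095/4146 ≈ 0.50531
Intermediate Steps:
(4041 + b)/(4651 - 505) = (4041 - 1946)/(4651 - 505) = 2095/4146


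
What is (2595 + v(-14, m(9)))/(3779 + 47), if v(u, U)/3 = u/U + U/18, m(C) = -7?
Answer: 15599/22956 ≈ 0.67952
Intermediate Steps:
v(u, U) = U/6 + 3*u/U (v(u, U) = 3*(u/U + U/18) = 3*(U/18 + u/U) = U/6 + 3*u/U)
(2595 + v(-14, m(9)))/(3779 + 47) = (2595 + ((⅙)*(-7) + 3*(-14)/(-7)))/(3779 + 47) = (2595 + (-7/6 + 3*(-14)*(-⅐)))/3826 = (2595 + (-7/6 + 6))*(1/3826) = (2595 + 29/6)*(1/3826) = (15599/6)*(1/3826) = 15599/22956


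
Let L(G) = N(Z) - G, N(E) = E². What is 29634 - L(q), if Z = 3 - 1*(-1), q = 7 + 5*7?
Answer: 29660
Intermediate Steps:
q = 42 (q = 7 + 35 = 42)
Z = 4 (Z = 3 + 1 = 4)
L(G) = 16 - G (L(G) = 4² - G = 16 - G)
29634 - L(q) = 29634 - (16 - 1*42) = 29634 - (16 - 42) = 29634 - 1*(-26) = 29634 + 26 = 29660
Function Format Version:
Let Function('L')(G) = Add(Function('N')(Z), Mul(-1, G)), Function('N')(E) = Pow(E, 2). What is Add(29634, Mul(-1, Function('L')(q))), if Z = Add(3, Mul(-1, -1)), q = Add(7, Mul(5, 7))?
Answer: 29660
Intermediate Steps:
q = 42 (q = Add(7, 35) = 42)
Z = 4 (Z = Add(3, 1) = 4)
Function('L')(G) = Add(16, Mul(-1, G)) (Function('L')(G) = Add(Pow(4, 2), Mul(-1, G)) = Add(16, Mul(-1, G)))
Add(29634, Mul(-1, Function('L')(q))) = Add(29634, Mul(-1, Add(16, Mul(-1, 42)))) = Add(29634, Mul(-1, Add(16, -42))) = Add(29634, Mul(-1, -26)) = Add(29634, 26) = 29660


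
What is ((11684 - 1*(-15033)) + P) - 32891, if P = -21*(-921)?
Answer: 13167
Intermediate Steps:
P = 19341
((11684 - 1*(-15033)) + P) - 32891 = ((11684 - 1*(-15033)) + 19341) - 32891 = ((11684 + 15033) + 19341) - 32891 = (26717 + 19341) - 32891 = 46058 - 32891 = 13167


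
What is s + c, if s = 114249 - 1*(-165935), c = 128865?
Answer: 409049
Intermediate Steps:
s = 280184 (s = 114249 + 165935 = 280184)
s + c = 280184 + 128865 = 409049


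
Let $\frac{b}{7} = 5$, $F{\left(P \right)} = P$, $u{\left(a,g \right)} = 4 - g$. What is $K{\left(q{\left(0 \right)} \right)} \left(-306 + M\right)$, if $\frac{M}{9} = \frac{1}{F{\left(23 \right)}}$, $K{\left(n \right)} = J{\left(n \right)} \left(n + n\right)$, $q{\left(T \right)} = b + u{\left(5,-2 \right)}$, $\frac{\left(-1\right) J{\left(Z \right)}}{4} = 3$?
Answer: $\frac{6916536}{23} \approx 3.0072 \cdot 10^{5}$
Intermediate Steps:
$J{\left(Z \right)} = -12$ ($J{\left(Z \right)} = \left(-4\right) 3 = -12$)
$b = 35$ ($b = 7 \cdot 5 = 35$)
$q{\left(T \right)} = 41$ ($q{\left(T \right)} = 35 + \left(4 - -2\right) = 35 + \left(4 + 2\right) = 35 + 6 = 41$)
$K{\left(n \right)} = - 24 n$ ($K{\left(n \right)} = - 12 \left(n + n\right) = - 12 \cdot 2 n = - 24 n$)
$M = \frac{9}{23} \approx 0.3913$
$K{\left(q{\left(0 \right)} \right)} \left(-306 + M\right) = \left(-24\right) 41 \left(-306 + \frac{9}{23}\right) = \left(-984\right) \left(- \frac{7029}{23}\right) = \frac{6916536}{23}$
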